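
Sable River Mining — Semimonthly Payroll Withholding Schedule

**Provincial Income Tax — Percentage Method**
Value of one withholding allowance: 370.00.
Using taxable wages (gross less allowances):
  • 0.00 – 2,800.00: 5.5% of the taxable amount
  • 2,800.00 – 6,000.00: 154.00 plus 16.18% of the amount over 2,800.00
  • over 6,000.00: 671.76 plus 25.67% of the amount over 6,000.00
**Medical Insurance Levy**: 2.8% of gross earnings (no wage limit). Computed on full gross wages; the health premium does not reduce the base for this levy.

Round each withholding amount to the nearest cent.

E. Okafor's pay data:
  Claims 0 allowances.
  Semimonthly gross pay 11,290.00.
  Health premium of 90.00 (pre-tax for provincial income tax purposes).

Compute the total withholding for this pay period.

Provincial Income Tax: taxable = 11,290.00 − 90.00 = 11,200.00
  671.76 + 25.67% × (11,200.00 − 6,000.00) = 671.76 + 25.67% × 5,200.00 = 2,006.60
Medical Insurance Levy: 2.8% × 11,290.00 = 316.12
Total: 2,006.60 + 316.12 = 2,322.72

2,322.72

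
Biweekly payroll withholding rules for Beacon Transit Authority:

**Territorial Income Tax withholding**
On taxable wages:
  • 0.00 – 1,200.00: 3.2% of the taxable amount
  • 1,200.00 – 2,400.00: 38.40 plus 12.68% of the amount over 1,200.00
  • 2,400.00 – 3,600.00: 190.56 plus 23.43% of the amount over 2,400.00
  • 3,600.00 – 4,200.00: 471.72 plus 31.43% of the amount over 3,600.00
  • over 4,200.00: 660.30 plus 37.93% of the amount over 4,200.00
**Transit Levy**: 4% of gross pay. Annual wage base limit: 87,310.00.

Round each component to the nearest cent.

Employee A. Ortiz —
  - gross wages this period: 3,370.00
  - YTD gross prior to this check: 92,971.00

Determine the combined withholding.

Territorial Income Tax: taxable = 3,370.00
  190.56 + 23.43% × (3,370.00 − 2,400.00) = 190.56 + 23.43% × 970.00 = 417.83
Transit Levy: YTD 92,971.00 ≥ cap 87,310.00 → 0.00
Total: 417.83 + 0.00 = 417.83

417.83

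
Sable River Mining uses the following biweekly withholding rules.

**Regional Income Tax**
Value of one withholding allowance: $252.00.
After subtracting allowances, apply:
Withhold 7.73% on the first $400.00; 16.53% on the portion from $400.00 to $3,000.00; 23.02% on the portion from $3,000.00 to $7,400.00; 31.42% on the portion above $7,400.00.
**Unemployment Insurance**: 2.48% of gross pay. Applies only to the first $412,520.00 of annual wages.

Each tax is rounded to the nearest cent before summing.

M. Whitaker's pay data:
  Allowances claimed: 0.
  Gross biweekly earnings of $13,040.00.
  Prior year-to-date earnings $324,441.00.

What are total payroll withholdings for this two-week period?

$3,569.06

Regional Income Tax: taxable = $13,040.00
  $1,473.58 + 31.42% × ($13,040.00 − $7,400.00) = $1,473.58 + 31.42% × $5,640.00 = $3,245.67
Unemployment Insurance: 2.48% × $13,040.00 = $323.39
Total: $3,245.67 + $323.39 = $3,569.06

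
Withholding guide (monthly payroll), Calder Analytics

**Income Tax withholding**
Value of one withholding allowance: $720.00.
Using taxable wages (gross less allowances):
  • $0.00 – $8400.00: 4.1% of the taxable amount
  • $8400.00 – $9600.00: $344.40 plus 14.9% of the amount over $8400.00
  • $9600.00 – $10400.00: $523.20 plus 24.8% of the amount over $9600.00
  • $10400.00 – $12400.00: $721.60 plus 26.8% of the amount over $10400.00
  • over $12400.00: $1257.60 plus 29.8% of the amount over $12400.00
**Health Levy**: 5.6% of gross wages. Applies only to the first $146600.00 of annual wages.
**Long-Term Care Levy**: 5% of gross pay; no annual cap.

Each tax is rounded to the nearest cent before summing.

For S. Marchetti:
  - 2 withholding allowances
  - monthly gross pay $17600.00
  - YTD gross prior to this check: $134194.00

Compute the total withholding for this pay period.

$3952.82

Income Tax: taxable = $17600.00 − 2×$720.00 = $16160.00
  $1257.60 + 29.8% × ($16160.00 − $12400.00) = $1257.60 + 29.8% × $3760.00 = $2378.08
Health Levy: cap $146600.00 − YTD $134194.00 = $12406.00 subject; 5.6% × $12406.00 = $694.74
Long-Term Care Levy: 5% × $17600.00 = $880.00
Total: $2378.08 + $694.74 + $880.00 = $3952.82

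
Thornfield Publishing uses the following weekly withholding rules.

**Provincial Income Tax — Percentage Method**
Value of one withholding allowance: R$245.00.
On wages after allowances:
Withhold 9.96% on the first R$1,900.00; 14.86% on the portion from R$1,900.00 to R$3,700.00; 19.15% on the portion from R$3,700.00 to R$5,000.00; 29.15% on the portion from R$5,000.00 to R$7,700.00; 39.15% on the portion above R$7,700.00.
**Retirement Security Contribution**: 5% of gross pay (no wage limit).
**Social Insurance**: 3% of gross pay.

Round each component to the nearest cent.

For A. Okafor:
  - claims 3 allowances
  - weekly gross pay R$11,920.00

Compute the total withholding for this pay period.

Provincial Income Tax: taxable = R$11,920.00 − 3×R$245.00 = R$11,185.00
  R$1,492.72 + 39.15% × (R$11,185.00 − R$7,700.00) = R$1,492.72 + 39.15% × R$3,485.00 = R$2,857.10
Retirement Security Contribution: 5% × R$11,920.00 = R$596.00
Social Insurance: 3% × R$11,920.00 = R$357.60
Total: R$2,857.10 + R$596.00 + R$357.60 = R$3,810.70

R$3,810.70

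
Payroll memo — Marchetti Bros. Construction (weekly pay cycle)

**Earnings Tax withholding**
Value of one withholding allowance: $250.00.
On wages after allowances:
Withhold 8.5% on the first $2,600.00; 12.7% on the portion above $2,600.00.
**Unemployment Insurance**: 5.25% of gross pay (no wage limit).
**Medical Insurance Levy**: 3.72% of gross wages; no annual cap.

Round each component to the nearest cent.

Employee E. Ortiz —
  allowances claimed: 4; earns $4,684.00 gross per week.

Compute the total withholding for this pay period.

Earnings Tax: taxable = $4,684.00 − 4×$250.00 = $3,684.00
  $221.00 + 12.7% × ($3,684.00 − $2,600.00) = $221.00 + 12.7% × $1,084.00 = $358.67
Unemployment Insurance: 5.25% × $4,684.00 = $245.91
Medical Insurance Levy: 3.72% × $4,684.00 = $174.24
Total: $358.67 + $245.91 + $174.24 = $778.82

$778.82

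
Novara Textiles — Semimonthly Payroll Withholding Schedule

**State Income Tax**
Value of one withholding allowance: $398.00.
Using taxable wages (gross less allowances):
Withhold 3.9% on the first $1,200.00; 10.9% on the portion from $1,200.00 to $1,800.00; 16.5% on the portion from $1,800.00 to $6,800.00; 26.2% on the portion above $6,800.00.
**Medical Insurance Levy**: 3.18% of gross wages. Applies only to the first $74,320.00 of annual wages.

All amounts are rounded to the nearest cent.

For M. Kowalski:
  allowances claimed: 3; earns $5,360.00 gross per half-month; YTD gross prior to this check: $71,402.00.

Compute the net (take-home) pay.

$4,764.62

State Income Tax: taxable = $5,360.00 − 3×$398.00 = $4,166.00
  $112.20 + 16.5% × ($4,166.00 − $1,800.00) = $112.20 + 16.5% × $2,366.00 = $502.59
Medical Insurance Levy: cap $74,320.00 − YTD $71,402.00 = $2,918.00 subject; 3.18% × $2,918.00 = $92.79
Total withheld: $502.59 + $92.79 = $595.38
Net pay: $5,360.00 − $595.38 = $4,764.62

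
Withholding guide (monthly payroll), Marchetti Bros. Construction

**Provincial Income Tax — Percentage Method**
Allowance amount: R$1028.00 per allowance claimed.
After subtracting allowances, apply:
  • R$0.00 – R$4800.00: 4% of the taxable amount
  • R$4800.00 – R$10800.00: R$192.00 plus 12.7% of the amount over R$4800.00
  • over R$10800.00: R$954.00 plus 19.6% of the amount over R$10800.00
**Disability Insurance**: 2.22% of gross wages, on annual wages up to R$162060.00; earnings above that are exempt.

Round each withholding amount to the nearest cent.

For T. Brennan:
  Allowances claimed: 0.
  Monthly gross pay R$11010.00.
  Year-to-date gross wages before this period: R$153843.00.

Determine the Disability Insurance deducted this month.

R$182.42

Disability Insurance: cap R$162060.00 − YTD R$153843.00 = R$8217.00 subject; 2.22% × R$8217.00 = R$182.42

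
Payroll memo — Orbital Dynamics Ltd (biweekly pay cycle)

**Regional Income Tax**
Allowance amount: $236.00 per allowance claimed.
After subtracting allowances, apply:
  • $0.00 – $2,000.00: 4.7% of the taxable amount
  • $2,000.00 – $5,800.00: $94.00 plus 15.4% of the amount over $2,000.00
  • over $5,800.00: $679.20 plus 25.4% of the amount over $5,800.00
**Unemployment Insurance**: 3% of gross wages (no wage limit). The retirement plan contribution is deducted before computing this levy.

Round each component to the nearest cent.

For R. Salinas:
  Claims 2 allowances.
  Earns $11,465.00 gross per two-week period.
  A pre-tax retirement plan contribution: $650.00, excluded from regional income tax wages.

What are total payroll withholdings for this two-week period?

Regional Income Tax: taxable = $11,465.00 − $650.00 − 2×$236.00 = $10,343.00
  $679.20 + 25.4% × ($10,343.00 − $5,800.00) = $679.20 + 25.4% × $4,543.00 = $1,833.12
Unemployment Insurance: 3% × $10,815.00 = $324.45
Total: $1,833.12 + $324.45 = $2,157.57

$2,157.57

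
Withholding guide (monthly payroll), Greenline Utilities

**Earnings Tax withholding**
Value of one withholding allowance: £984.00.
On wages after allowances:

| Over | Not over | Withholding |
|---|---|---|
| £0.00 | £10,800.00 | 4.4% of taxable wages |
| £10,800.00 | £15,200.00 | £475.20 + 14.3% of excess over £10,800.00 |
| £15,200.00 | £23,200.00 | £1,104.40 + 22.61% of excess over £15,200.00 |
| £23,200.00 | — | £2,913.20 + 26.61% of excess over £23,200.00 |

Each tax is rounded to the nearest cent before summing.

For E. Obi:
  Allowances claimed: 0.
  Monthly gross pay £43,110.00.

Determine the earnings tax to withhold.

£8,211.25

Earnings Tax: taxable = £43,110.00
  £2,913.20 + 26.61% × (£43,110.00 − £23,200.00) = £2,913.20 + 26.61% × £19,910.00 = £8,211.25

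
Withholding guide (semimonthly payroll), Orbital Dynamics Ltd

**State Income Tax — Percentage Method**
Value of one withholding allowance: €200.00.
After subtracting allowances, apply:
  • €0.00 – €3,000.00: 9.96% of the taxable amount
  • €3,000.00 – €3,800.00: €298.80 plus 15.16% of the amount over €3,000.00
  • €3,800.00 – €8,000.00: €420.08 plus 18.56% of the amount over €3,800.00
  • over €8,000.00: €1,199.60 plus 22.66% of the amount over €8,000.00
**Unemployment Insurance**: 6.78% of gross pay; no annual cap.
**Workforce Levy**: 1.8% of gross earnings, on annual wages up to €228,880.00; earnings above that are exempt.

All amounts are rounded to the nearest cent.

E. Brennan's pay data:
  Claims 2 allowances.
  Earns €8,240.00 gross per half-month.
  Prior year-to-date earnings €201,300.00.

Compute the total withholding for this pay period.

€1,876.89

State Income Tax: taxable = €8,240.00 − 2×€200.00 = €7,840.00
  €420.08 + 18.56% × (€7,840.00 − €3,800.00) = €420.08 + 18.56% × €4,040.00 = €1,169.90
Unemployment Insurance: 6.78% × €8,240.00 = €558.67
Workforce Levy: 1.8% × €8,240.00 = €148.32
Total: €1,169.90 + €558.67 + €148.32 = €1,876.89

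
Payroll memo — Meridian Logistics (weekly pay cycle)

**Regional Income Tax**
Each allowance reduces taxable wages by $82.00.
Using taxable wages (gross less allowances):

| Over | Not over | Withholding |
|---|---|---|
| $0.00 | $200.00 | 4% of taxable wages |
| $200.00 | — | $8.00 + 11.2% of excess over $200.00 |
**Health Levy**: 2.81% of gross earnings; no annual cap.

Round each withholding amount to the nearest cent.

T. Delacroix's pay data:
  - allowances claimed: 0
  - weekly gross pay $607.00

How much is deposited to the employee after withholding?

$536.36

Regional Income Tax: taxable = $607.00
  $8.00 + 11.2% × ($607.00 − $200.00) = $8.00 + 11.2% × $407.00 = $53.58
Health Levy: 2.81% × $607.00 = $17.06
Total withheld: $53.58 + $17.06 = $70.64
Net pay: $607.00 − $70.64 = $536.36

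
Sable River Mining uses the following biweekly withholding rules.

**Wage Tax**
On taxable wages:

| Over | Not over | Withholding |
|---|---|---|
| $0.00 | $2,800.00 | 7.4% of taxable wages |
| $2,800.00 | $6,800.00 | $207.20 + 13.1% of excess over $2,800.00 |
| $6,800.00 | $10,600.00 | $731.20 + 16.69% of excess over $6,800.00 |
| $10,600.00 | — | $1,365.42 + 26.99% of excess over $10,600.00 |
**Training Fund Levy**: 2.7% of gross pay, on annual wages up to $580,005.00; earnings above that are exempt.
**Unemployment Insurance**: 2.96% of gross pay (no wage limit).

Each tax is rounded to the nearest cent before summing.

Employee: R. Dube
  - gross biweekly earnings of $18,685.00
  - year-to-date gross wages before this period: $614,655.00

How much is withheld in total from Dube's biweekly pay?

Wage Tax: taxable = $18,685.00
  $1,365.42 + 26.99% × ($18,685.00 − $10,600.00) = $1,365.42 + 26.99% × $8,085.00 = $3,547.56
Training Fund Levy: YTD $614,655.00 ≥ cap $580,005.00 → $0.00
Unemployment Insurance: 2.96% × $18,685.00 = $553.08
Total: $3,547.56 + $0.00 + $553.08 = $4,100.64

$4,100.64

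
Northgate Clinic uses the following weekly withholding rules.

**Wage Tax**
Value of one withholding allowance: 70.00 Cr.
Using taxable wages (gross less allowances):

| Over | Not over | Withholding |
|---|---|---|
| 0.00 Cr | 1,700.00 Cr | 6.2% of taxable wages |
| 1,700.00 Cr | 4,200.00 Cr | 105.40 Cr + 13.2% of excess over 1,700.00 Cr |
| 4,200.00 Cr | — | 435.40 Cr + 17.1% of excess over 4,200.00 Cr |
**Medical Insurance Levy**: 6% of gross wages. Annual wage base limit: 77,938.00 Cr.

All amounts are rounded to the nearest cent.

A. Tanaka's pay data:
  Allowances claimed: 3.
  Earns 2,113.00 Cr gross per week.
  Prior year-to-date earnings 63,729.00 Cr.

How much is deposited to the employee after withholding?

1,854.02 Cr

Wage Tax: taxable = 2,113.00 Cr − 3×70.00 Cr = 1,903.00 Cr
  105.40 Cr + 13.2% × (1,903.00 Cr − 1,700.00 Cr) = 105.40 Cr + 13.2% × 203.00 Cr = 132.20 Cr
Medical Insurance Levy: 6% × 2,113.00 Cr = 126.78 Cr
Total withheld: 132.20 Cr + 126.78 Cr = 258.98 Cr
Net pay: 2,113.00 Cr − 258.98 Cr = 1,854.02 Cr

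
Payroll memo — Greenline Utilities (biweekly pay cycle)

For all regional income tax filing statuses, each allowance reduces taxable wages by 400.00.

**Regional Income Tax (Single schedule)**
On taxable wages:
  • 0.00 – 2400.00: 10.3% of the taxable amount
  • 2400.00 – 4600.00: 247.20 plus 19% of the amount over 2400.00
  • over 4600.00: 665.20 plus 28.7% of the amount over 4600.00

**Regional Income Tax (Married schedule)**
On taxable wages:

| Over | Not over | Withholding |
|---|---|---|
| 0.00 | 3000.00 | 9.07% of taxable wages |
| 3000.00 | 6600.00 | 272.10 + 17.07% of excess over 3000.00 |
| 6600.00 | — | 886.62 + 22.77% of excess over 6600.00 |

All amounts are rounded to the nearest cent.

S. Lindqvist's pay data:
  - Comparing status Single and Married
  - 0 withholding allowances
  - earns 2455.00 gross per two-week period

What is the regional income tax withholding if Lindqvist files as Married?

Regional Income Tax (Married): taxable = 2455.00
  9.07% × 2455.00 = 222.67

222.67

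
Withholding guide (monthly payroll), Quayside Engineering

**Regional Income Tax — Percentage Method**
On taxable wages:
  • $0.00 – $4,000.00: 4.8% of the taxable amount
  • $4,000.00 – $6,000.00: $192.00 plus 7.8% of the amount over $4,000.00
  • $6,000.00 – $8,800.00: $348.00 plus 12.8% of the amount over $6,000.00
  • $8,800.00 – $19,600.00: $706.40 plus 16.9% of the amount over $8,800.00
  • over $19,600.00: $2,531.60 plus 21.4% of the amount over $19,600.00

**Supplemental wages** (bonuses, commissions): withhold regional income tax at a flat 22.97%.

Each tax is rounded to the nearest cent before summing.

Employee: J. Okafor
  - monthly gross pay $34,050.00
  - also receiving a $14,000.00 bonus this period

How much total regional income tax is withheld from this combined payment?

$8,839.70

Regional Income Tax: taxable = $34,050.00
  $2,531.60 + 21.4% × ($34,050.00 − $19,600.00) = $2,531.60 + 21.4% × $14,450.00 = $5,623.90
Supplemental (22.97% flat on bonus): 22.97% × $14,000.00 = $3,215.80
Total regional income tax: $5,623.90 + $3,215.80 = $8,839.70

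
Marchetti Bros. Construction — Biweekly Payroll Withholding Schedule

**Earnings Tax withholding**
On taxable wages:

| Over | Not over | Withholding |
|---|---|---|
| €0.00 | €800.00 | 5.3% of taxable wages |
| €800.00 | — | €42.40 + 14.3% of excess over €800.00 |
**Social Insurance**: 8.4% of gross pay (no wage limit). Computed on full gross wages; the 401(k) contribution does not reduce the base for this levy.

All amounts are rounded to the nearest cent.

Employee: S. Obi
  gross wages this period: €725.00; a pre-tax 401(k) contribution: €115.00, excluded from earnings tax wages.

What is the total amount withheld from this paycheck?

Earnings Tax: taxable = €725.00 − €115.00 = €610.00
  5.3% × €610.00 = €32.33
Social Insurance: 8.4% × €725.00 = €60.90
Total: €32.33 + €60.90 = €93.23

€93.23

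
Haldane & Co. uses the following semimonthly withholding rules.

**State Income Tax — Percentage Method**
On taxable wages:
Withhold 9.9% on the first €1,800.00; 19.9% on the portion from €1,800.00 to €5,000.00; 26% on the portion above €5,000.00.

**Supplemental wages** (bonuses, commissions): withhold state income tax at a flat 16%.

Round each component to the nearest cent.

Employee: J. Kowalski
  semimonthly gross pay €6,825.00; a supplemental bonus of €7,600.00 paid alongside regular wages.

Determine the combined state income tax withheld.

€2,505.50

State Income Tax: taxable = €6,825.00
  €815.00 + 26% × (€6,825.00 − €5,000.00) = €815.00 + 26% × €1,825.00 = €1,289.50
Supplemental (16% flat on bonus): 16% × €7,600.00 = €1,216.00
Total state income tax: €1,289.50 + €1,216.00 = €2,505.50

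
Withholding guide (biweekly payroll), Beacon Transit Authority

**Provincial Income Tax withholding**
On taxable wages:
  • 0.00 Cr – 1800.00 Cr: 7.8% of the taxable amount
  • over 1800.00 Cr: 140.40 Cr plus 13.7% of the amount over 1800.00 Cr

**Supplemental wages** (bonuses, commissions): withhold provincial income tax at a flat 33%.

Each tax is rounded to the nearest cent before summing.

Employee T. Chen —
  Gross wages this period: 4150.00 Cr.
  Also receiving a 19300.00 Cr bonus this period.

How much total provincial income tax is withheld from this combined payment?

6831.35 Cr

Provincial Income Tax: taxable = 4150.00 Cr
  140.40 Cr + 13.7% × (4150.00 Cr − 1800.00 Cr) = 140.40 Cr + 13.7% × 2350.00 Cr = 462.35 Cr
Supplemental (33% flat on bonus): 33% × 19300.00 Cr = 6369.00 Cr
Total provincial income tax: 462.35 Cr + 6369.00 Cr = 6831.35 Cr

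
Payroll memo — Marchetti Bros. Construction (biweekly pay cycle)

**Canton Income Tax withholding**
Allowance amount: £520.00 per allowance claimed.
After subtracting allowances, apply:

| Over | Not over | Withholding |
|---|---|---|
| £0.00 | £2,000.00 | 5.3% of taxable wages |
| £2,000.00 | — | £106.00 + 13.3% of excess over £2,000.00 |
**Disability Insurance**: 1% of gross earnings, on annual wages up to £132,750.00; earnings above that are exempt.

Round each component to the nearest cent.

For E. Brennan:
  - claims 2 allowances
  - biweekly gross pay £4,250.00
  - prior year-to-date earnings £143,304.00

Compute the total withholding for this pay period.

£266.93

Canton Income Tax: taxable = £4,250.00 − 2×£520.00 = £3,210.00
  £106.00 + 13.3% × (£3,210.00 − £2,000.00) = £106.00 + 13.3% × £1,210.00 = £266.93
Disability Insurance: YTD £143,304.00 ≥ cap £132,750.00 → £0.00
Total: £266.93 + £0.00 = £266.93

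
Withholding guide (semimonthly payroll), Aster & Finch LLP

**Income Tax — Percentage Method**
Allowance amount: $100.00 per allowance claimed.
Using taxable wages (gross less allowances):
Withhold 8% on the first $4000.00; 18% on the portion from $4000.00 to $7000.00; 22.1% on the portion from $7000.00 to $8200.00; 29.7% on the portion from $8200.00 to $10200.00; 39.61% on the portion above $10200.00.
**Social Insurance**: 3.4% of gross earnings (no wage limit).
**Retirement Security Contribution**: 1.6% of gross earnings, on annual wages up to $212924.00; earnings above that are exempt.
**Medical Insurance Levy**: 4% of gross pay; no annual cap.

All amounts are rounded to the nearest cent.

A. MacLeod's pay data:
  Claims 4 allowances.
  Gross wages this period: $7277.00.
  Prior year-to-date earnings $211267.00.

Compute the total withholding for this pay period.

$1402.87

Income Tax: taxable = $7277.00 − 4×$100.00 = $6877.00
  $320.00 + 18% × ($6877.00 − $4000.00) = $320.00 + 18% × $2877.00 = $837.86
Social Insurance: 3.4% × $7277.00 = $247.42
Retirement Security Contribution: cap $212924.00 − YTD $211267.00 = $1657.00 subject; 1.6% × $1657.00 = $26.51
Medical Insurance Levy: 4% × $7277.00 = $291.08
Total: $837.86 + $247.42 + $26.51 + $291.08 = $1402.87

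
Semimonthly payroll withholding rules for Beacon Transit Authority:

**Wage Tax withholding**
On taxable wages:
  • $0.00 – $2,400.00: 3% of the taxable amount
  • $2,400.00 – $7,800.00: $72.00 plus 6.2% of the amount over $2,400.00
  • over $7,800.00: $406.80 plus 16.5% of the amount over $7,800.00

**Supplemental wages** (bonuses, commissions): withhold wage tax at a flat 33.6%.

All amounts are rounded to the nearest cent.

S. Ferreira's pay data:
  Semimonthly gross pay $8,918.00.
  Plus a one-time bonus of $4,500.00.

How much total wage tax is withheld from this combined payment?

$2,103.27

Wage Tax: taxable = $8,918.00
  $406.80 + 16.5% × ($8,918.00 − $7,800.00) = $406.80 + 16.5% × $1,118.00 = $591.27
Supplemental (33.6% flat on bonus): 33.6% × $4,500.00 = $1,512.00
Total wage tax: $591.27 + $1,512.00 = $2,103.27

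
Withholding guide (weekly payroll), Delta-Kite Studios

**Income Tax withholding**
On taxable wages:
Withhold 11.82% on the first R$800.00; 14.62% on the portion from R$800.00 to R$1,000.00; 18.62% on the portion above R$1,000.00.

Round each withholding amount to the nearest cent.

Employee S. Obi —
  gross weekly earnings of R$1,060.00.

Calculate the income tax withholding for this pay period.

R$134.97

Income Tax: taxable = R$1,060.00
  R$123.80 + 18.62% × (R$1,060.00 − R$1,000.00) = R$123.80 + 18.62% × R$60.00 = R$134.97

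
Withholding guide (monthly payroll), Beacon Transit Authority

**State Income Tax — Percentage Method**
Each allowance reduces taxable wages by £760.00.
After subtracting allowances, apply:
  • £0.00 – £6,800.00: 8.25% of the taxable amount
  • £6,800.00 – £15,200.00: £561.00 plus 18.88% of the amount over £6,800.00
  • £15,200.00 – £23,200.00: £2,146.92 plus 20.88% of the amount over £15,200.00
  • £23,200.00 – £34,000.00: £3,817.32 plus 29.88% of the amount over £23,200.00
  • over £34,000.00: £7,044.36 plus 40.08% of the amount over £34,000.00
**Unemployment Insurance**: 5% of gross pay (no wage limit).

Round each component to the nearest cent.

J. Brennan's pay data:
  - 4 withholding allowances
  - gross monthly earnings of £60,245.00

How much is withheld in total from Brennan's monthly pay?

£19,357.17

State Income Tax: taxable = £60,245.00 − 4×£760.00 = £57,205.00
  £7,044.36 + 40.08% × (£57,205.00 − £34,000.00) = £7,044.36 + 40.08% × £23,205.00 = £16,344.92
Unemployment Insurance: 5% × £60,245.00 = £3,012.25
Total: £16,344.92 + £3,012.25 = £19,357.17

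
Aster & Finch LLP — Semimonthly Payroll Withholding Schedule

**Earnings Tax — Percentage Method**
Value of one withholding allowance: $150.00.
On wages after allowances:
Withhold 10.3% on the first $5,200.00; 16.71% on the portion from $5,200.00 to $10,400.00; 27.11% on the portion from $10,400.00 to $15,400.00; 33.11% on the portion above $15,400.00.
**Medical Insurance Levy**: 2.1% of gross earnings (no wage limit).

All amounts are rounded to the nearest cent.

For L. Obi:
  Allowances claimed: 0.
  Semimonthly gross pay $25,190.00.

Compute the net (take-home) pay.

Earnings Tax: taxable = $25,190.00
  $2,760.02 + 33.11% × ($25,190.00 − $15,400.00) = $2,760.02 + 33.11% × $9,790.00 = $6,001.49
Medical Insurance Levy: 2.1% × $25,190.00 = $528.99
Total withheld: $6,001.49 + $528.99 = $6,530.48
Net pay: $25,190.00 − $6,530.48 = $18,659.52

$18,659.52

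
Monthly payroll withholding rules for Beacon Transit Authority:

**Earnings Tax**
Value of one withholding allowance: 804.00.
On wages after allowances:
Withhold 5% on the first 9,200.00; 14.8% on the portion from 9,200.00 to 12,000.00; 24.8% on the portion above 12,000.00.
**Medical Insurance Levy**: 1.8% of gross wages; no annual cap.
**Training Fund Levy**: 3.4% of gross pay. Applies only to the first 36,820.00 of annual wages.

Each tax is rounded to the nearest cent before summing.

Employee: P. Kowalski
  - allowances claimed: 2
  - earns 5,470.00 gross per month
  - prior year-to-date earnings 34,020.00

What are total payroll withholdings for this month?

386.76

Earnings Tax: taxable = 5,470.00 − 2×804.00 = 3,862.00
  5% × 3,862.00 = 193.10
Medical Insurance Levy: 1.8% × 5,470.00 = 98.46
Training Fund Levy: cap 36,820.00 − YTD 34,020.00 = 2,800.00 subject; 3.4% × 2,800.00 = 95.20
Total: 193.10 + 98.46 + 95.20 = 386.76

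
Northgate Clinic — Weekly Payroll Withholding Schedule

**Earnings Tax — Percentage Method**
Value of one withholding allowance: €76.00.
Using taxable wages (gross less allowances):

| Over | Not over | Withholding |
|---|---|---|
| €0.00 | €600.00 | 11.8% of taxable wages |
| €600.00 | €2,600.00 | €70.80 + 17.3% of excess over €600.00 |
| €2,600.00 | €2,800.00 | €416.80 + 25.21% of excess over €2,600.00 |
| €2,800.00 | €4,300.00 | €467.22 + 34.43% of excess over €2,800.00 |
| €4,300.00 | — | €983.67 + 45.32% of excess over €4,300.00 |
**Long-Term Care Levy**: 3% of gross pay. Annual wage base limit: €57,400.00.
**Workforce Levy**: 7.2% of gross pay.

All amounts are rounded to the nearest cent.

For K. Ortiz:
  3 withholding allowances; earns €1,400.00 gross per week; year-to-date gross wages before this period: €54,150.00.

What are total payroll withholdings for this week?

Earnings Tax: taxable = €1,400.00 − 3×€76.00 = €1,172.00
  €70.80 + 17.3% × (€1,172.00 − €600.00) = €70.80 + 17.3% × €572.00 = €169.76
Long-Term Care Levy: 3% × €1,400.00 = €42.00
Workforce Levy: 7.2% × €1,400.00 = €100.80
Total: €169.76 + €42.00 + €100.80 = €312.56

€312.56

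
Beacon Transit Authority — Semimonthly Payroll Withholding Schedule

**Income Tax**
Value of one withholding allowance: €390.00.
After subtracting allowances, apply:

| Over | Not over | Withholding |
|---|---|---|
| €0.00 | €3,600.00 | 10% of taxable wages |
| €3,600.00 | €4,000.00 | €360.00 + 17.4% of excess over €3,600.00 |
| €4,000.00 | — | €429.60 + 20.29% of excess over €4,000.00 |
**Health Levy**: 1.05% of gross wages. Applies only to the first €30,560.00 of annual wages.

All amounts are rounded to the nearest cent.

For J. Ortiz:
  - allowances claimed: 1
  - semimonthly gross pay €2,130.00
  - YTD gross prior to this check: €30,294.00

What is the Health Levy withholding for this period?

Health Levy: cap €30,560.00 − YTD €30,294.00 = €266.00 subject; 1.05% × €266.00 = €2.79

€2.79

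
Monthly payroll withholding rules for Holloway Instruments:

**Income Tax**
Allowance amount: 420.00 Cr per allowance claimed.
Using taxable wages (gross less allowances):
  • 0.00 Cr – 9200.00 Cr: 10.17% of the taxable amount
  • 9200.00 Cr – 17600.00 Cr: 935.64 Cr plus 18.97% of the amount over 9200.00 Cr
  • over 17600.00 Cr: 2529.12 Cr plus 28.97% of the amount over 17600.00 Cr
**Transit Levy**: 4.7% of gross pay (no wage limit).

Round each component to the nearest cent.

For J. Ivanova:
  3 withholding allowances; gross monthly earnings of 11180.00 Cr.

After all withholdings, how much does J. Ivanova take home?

Income Tax: taxable = 11180.00 Cr − 3×420.00 Cr = 9920.00 Cr
  935.64 Cr + 18.97% × (9920.00 Cr − 9200.00 Cr) = 935.64 Cr + 18.97% × 720.00 Cr = 1072.22 Cr
Transit Levy: 4.7% × 11180.00 Cr = 525.46 Cr
Total withheld: 1072.22 Cr + 525.46 Cr = 1597.68 Cr
Net pay: 11180.00 Cr − 1597.68 Cr = 9582.32 Cr

9582.32 Cr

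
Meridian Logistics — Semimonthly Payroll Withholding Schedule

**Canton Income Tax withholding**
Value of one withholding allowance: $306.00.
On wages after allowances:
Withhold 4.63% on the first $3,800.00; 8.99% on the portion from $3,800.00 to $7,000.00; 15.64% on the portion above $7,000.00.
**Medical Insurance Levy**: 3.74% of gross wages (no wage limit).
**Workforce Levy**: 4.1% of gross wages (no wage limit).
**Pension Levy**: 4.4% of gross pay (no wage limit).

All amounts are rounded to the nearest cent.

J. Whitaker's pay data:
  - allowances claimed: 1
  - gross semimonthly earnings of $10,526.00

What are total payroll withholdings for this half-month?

$2,255.61

Canton Income Tax: taxable = $10,526.00 − 1×$306.00 = $10,220.00
  $463.62 + 15.64% × ($10,220.00 − $7,000.00) = $463.62 + 15.64% × $3,220.00 = $967.23
Medical Insurance Levy: 3.74% × $10,526.00 = $393.67
Workforce Levy: 4.1% × $10,526.00 = $431.57
Pension Levy: 4.4% × $10,526.00 = $463.14
Total: $967.23 + $393.67 + $431.57 + $463.14 = $2,255.61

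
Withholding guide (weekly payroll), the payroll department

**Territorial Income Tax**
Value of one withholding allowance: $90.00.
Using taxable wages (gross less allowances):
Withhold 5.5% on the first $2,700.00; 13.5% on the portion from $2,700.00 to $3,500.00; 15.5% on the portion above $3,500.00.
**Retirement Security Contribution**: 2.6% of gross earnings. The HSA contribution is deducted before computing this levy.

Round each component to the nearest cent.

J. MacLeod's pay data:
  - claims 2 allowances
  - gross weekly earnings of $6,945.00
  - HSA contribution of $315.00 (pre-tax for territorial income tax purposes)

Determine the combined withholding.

$886.13

Territorial Income Tax: taxable = $6,945.00 − $315.00 − 2×$90.00 = $6,450.00
  $256.50 + 15.5% × ($6,450.00 − $3,500.00) = $256.50 + 15.5% × $2,950.00 = $713.75
Retirement Security Contribution: 2.6% × $6,630.00 = $172.38
Total: $713.75 + $172.38 = $886.13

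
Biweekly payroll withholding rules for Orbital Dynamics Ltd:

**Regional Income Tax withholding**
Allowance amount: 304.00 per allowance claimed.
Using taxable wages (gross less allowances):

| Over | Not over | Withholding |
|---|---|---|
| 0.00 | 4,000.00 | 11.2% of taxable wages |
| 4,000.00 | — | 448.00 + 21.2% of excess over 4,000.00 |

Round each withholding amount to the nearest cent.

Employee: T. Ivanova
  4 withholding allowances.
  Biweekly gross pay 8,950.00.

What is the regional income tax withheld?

1,239.61

Regional Income Tax: taxable = 8,950.00 − 4×304.00 = 7,734.00
  448.00 + 21.2% × (7,734.00 − 4,000.00) = 448.00 + 21.2% × 3,734.00 = 1,239.61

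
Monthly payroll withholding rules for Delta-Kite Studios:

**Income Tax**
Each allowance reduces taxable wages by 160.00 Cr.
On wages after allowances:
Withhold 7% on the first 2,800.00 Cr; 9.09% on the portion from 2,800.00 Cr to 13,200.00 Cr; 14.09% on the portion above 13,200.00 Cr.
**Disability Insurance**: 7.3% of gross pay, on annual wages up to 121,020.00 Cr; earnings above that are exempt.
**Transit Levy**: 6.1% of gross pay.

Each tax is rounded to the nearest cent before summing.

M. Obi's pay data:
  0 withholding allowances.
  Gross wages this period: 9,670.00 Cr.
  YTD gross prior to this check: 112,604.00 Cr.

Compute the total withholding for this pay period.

2,024.72 Cr

Income Tax: taxable = 9,670.00 Cr
  196.00 Cr + 9.09% × (9,670.00 Cr − 2,800.00 Cr) = 196.00 Cr + 9.09% × 6,870.00 Cr = 820.48 Cr
Disability Insurance: cap 121,020.00 Cr − YTD 112,604.00 Cr = 8,416.00 Cr subject; 7.3% × 8,416.00 Cr = 614.37 Cr
Transit Levy: 6.1% × 9,670.00 Cr = 589.87 Cr
Total: 820.48 Cr + 614.37 Cr + 589.87 Cr = 2,024.72 Cr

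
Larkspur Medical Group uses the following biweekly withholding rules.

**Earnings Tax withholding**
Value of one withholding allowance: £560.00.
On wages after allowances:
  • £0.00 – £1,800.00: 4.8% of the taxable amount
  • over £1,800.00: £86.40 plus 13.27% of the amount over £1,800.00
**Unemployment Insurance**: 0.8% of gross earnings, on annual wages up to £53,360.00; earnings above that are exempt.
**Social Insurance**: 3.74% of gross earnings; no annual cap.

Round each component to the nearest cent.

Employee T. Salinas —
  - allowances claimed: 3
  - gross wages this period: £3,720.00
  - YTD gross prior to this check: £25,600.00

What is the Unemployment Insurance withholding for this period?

Unemployment Insurance: 0.8% × £3,720.00 = £29.76

£29.76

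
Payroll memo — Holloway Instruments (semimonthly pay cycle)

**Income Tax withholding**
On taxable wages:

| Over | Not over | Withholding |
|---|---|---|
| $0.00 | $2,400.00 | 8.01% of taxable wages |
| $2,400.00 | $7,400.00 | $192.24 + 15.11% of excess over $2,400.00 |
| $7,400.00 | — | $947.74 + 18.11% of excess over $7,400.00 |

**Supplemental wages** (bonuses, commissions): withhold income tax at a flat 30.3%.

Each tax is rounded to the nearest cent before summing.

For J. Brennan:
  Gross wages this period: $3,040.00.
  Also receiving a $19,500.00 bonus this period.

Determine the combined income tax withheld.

$6,197.44

Income Tax: taxable = $3,040.00
  $192.24 + 15.11% × ($3,040.00 − $2,400.00) = $192.24 + 15.11% × $640.00 = $288.94
Supplemental (30.3% flat on bonus): 30.3% × $19,500.00 = $5,908.50
Total income tax: $288.94 + $5,908.50 = $6,197.44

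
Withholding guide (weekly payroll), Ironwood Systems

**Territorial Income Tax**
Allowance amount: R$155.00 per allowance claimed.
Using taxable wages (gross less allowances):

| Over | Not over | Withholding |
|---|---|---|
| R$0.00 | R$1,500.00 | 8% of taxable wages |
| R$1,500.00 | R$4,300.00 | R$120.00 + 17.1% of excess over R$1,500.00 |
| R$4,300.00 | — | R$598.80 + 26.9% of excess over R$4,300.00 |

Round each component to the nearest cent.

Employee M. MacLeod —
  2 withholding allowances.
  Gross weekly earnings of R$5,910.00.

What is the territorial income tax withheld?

Territorial Income Tax: taxable = R$5,910.00 − 2×R$155.00 = R$5,600.00
  R$598.80 + 26.9% × (R$5,600.00 − R$4,300.00) = R$598.80 + 26.9% × R$1,300.00 = R$948.50

R$948.50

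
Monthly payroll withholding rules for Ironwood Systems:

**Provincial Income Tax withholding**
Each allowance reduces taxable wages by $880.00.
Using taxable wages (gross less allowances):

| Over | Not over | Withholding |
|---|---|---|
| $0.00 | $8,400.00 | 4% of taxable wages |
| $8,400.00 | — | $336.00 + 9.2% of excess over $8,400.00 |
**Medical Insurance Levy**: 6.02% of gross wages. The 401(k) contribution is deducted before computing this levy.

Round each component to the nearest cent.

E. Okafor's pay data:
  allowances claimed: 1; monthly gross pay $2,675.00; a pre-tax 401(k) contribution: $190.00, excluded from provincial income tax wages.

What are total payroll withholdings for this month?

$213.80

Provincial Income Tax: taxable = $2,675.00 − $190.00 − 1×$880.00 = $1,605.00
  4% × $1,605.00 = $64.20
Medical Insurance Levy: 6.02% × $2,485.00 = $149.60
Total: $64.20 + $149.60 = $213.80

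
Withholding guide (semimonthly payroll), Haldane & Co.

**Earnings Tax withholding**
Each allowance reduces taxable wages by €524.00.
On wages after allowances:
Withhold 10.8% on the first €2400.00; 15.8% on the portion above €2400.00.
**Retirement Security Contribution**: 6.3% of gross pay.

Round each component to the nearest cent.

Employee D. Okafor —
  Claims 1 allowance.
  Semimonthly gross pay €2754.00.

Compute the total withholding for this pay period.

Earnings Tax: taxable = €2754.00 − 1×€524.00 = €2230.00
  10.8% × €2230.00 = €240.84
Retirement Security Contribution: 6.3% × €2754.00 = €173.50
Total: €240.84 + €173.50 = €414.34

€414.34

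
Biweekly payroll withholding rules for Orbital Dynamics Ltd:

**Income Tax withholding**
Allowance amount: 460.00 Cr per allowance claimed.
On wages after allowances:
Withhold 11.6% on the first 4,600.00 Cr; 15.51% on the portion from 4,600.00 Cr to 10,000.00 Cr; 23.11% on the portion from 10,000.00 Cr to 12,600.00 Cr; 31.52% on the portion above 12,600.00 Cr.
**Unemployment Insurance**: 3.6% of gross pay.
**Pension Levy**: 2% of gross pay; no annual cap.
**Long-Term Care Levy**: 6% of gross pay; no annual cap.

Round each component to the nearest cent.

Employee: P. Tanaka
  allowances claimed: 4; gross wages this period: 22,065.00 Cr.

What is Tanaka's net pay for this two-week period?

Income Tax: taxable = 22,065.00 Cr − 4×460.00 Cr = 20,225.00 Cr
  1,972.00 Cr + 31.52% × (20,225.00 Cr − 12,600.00 Cr) = 1,972.00 Cr + 31.52% × 7,625.00 Cr = 4,375.40 Cr
Unemployment Insurance: 3.6% × 22,065.00 Cr = 794.34 Cr
Pension Levy: 2% × 22,065.00 Cr = 441.30 Cr
Long-Term Care Levy: 6% × 22,065.00 Cr = 1,323.90 Cr
Total withheld: 4,375.40 Cr + 794.34 Cr + 441.30 Cr + 1,323.90 Cr = 6,934.94 Cr
Net pay: 22,065.00 Cr − 6,934.94 Cr = 15,130.06 Cr

15,130.06 Cr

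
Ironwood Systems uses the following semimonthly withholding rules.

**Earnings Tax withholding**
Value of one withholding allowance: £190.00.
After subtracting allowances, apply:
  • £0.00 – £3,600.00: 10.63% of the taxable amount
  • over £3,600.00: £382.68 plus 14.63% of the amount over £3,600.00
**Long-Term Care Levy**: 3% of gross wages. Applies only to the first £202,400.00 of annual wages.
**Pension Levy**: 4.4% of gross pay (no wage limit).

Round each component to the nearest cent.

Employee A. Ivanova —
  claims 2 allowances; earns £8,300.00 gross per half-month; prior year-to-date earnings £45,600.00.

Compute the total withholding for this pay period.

£1,628.90

Earnings Tax: taxable = £8,300.00 − 2×£190.00 = £7,920.00
  £382.68 + 14.63% × (£7,920.00 − £3,600.00) = £382.68 + 14.63% × £4,320.00 = £1,014.70
Long-Term Care Levy: 3% × £8,300.00 = £249.00
Pension Levy: 4.4% × £8,300.00 = £365.20
Total: £1,014.70 + £249.00 + £365.20 = £1,628.90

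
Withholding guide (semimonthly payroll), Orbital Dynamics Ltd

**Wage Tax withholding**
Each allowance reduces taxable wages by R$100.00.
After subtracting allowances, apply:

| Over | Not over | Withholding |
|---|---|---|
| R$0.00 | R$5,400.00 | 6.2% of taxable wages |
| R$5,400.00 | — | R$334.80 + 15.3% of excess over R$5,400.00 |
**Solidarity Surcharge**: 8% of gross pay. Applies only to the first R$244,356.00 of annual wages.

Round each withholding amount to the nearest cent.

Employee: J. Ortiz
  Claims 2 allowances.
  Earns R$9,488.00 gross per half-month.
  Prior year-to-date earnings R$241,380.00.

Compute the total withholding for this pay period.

R$1,167.74

Wage Tax: taxable = R$9,488.00 − 2×R$100.00 = R$9,288.00
  R$334.80 + 15.3% × (R$9,288.00 − R$5,400.00) = R$334.80 + 15.3% × R$3,888.00 = R$929.66
Solidarity Surcharge: cap R$244,356.00 − YTD R$241,380.00 = R$2,976.00 subject; 8% × R$2,976.00 = R$238.08
Total: R$929.66 + R$238.08 = R$1,167.74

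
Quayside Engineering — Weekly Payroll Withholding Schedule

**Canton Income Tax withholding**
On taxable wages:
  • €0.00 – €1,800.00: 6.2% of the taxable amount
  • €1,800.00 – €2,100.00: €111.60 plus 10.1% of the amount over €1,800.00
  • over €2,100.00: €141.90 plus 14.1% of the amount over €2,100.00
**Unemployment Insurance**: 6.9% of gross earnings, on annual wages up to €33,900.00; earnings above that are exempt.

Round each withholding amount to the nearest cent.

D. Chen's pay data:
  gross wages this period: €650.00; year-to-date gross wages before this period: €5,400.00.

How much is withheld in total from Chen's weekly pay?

Canton Income Tax: taxable = €650.00
  6.2% × €650.00 = €40.30
Unemployment Insurance: 6.9% × €650.00 = €44.85
Total: €40.30 + €44.85 = €85.15

€85.15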